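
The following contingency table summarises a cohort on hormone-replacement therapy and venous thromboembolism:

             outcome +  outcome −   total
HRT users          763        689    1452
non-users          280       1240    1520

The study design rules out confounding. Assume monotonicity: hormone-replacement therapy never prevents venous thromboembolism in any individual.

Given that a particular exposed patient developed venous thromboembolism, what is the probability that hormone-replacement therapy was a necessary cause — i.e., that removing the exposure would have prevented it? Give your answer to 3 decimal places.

p₁ = P(outcome | exposed) = 763/1452 = 0.52548
p₀ = P(outcome | unexposed) = 280/1520 = 0.18421
Under exogeneity and monotonicity, PN = (p₁ − p₀)/p₁.
PN = (0.52548 − 0.18421) / 0.52548 ≈ 0.6494

PN ≈ 0.649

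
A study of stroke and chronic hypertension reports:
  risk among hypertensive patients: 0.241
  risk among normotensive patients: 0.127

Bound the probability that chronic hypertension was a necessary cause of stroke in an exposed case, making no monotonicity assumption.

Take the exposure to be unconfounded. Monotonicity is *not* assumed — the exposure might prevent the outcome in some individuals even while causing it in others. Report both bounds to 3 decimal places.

Let p₁ = 0.241, p₀ = 0.127.
Under exogeneity alone the bounds on PN are max{0,(p₁−p₀)/p₁} ≤ PN ≤ min{1,(1−p₀)/p₁}.
  lower = (p₁ − p₀)/p₁ = 0.114 / 0.241 ≈ 0.4730
  upper = min{1, (1 − p₀)/p₁} = 0.873 / 0.241 ≈ 3.6224 → capped at 1

0.473 ≤ PN ≤ 1.000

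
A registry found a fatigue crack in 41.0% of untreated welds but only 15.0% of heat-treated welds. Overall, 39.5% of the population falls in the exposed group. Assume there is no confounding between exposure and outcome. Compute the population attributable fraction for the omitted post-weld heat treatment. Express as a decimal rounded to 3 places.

p₁ = 0.41, p₀ = 0.15.
Overall risk P(Y=1) = π·p₁ + (1−π)·p₀ = 0.395×0.41 + 0.605×0.15 = 0.2527.
Under exogeneity, PAF = [P(Y=1) − p₀] / P(Y=1).
PAF = (0.2527 − 0.15) / 0.2527 ≈ 0.4064

PAF ≈ 0.406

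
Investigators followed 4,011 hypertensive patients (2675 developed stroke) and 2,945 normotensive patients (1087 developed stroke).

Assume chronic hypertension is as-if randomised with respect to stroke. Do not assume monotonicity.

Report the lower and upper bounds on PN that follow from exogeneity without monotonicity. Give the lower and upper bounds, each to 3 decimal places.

0.447 ≤ PN ≤ 0.946

p₁ = P(outcome | exposed) = 2675/4011 = 0.66692
p₀ = P(outcome | unexposed) = 1087/2945 = 0.3691
Under exogeneity alone the bounds on PN are max{0,(p₁−p₀)/p₁} ≤ PN ≤ min{1,(1−p₀)/p₁}.
  lower = (p₁ − p₀)/p₁ = 0.29782 / 0.66692 ≈ 0.4466
  upper = min{1, (1 − p₀)/p₁} = 0.6309 / 0.66692 ≈ 0.9460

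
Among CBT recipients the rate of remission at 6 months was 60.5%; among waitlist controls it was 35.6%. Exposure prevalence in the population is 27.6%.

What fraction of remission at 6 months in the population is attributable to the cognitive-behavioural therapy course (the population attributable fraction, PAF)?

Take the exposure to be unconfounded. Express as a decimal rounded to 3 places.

p₁ = 0.605, p₀ = 0.356.
Overall risk P(Y=1) = π·p₁ + (1−π)·p₀ = 0.276×0.605 + 0.724×0.356 = 0.42472.
Under exogeneity, PAF = [P(Y=1) − p₀] / P(Y=1).
PAF = (0.42472 − 0.356) / 0.42472 ≈ 0.1618

PAF ≈ 0.162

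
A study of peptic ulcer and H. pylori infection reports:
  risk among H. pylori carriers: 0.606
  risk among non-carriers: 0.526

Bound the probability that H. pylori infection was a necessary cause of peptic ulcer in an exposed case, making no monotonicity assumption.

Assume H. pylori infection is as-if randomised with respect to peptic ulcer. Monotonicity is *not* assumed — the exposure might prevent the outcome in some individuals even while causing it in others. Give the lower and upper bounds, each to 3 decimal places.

Let p₁ = 0.606, p₀ = 0.526.
Under exogeneity alone the bounds on PN are max{0,(p₁−p₀)/p₁} ≤ PN ≤ min{1,(1−p₀)/p₁}.
  lower = (p₁ − p₀)/p₁ = 0.08 / 0.606 ≈ 0.1320
  upper = min{1, (1 − p₀)/p₁} = 0.474 / 0.606 ≈ 0.7822

0.132 ≤ PN ≤ 0.782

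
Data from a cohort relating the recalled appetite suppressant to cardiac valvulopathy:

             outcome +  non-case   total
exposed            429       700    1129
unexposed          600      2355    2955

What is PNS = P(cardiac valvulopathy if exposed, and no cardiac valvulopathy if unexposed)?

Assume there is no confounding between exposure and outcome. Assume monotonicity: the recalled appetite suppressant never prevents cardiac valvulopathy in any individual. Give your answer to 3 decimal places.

PNS ≈ 0.177

p₁ = P(outcome | exposed) = 429/1129 = 0.37998
p₀ = P(outcome | unexposed) = 600/2955 = 0.20305
Under exogeneity and monotonicity, PNS = p₁ − p₀.
PNS = 0.37998 − 0.20305 = 0.17694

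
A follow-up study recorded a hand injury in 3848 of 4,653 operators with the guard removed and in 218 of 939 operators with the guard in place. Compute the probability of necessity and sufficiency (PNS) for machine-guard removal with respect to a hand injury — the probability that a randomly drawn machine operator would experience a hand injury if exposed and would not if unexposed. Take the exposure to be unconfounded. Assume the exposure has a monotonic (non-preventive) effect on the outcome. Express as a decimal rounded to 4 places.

PNS ≈ 0.5948

p₁ = P(outcome | exposed) = 3848/4653 = 0.82699
p₀ = P(outcome | unexposed) = 218/939 = 0.23216
Under exogeneity and monotonicity, PNS = p₁ − p₀.
PNS = 0.82699 − 0.23216 = 0.59483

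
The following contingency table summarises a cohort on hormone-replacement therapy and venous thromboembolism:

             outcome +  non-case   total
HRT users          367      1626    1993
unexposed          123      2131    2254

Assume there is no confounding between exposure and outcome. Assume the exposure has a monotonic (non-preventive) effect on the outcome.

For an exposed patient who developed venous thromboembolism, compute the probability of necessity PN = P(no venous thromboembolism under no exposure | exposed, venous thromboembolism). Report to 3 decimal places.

PN ≈ 0.704

p₁ = P(outcome | exposed) = 367/1993 = 0.18414
p₀ = P(outcome | unexposed) = 123/2254 = 0.05457
Under exogeneity and monotonicity, PN = (p₁ − p₀)/p₁.
PN = (0.18414 − 0.05457) / 0.18414 ≈ 0.7037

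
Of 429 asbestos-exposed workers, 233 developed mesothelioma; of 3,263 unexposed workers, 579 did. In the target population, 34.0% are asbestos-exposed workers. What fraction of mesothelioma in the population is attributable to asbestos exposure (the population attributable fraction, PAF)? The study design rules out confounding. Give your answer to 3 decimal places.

PAF ≈ 0.412

p₁ = P(outcome | exposed) = 233/429 = 0.54312
p₀ = P(outcome | unexposed) = 579/3263 = 0.17744
Overall risk P(Y=1) = π·p₁ + (1−π)·p₀ = 0.34×0.54312 + 0.66×0.17744 = 0.30178.
Under exogeneity, PAF = [P(Y=1) − p₀] / P(Y=1).
PAF = (0.30178 − 0.17744) / 0.30178 ≈ 0.4120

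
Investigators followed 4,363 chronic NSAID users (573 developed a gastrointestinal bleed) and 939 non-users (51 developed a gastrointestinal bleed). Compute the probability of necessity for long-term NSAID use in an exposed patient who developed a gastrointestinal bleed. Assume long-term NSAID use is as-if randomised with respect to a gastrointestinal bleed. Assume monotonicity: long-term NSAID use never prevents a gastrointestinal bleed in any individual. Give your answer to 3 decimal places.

p₁ = P(outcome | exposed) = 573/4363 = 0.13133
p₀ = P(outcome | unexposed) = 51/939 = 0.054313
Under exogeneity and monotonicity, PN = (p₁ − p₀) / p₁.
PN = (0.13133 − 0.054313) / 0.13133 = 0.077019 / 0.13133 ≈ 0.5864

PN ≈ 0.586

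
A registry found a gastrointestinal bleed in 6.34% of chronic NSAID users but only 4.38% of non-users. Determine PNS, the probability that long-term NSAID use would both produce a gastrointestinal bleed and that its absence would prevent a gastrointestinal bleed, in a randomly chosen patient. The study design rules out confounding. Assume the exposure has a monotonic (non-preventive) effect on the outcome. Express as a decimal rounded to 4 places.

PNS ≈ 0.0196

p₁ = 0.0634, p₀ = 0.0438.
Under exogeneity and monotonicity, PNS = p₁ − p₀.
PNS = 0.0634 − 0.0438 = 0.0196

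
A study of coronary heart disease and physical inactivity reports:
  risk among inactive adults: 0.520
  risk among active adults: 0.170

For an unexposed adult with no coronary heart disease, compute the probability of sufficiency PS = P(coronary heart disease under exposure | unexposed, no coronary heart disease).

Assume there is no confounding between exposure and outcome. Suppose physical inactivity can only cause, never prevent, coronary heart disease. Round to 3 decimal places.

PS ≈ 0.422

Let p₁ = 0.52, p₀ = 0.17.
Under exogeneity and monotonicity, PS = (p₁ − p₀) / (1 − p₀).
PS = (0.52 − 0.17) / (1 − 0.17) = 0.35 / 0.83 ≈ 0.4217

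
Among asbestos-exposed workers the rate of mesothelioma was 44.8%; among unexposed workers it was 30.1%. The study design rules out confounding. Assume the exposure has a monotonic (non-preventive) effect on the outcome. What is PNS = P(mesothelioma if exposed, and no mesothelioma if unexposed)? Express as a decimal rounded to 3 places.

PNS ≈ 0.147

p₁ = 0.448, p₀ = 0.301.
Under exogeneity and monotonicity, PNS = p₁ − p₀.
PNS = 0.448 − 0.301 = 0.147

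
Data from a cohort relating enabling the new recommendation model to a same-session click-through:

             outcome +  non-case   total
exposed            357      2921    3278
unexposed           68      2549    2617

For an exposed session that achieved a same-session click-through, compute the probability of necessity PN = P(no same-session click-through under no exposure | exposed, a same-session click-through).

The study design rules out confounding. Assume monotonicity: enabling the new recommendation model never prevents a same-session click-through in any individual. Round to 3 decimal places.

p₁ = P(outcome | exposed) = 357/3278 = 0.10891
p₀ = P(outcome | unexposed) = 68/2617 = 0.025984
Under exogeneity and monotonicity, PN = (p₁ − p₀)/p₁.
PN = (0.10891 − 0.025984) / 0.10891 ≈ 0.7614

PN ≈ 0.761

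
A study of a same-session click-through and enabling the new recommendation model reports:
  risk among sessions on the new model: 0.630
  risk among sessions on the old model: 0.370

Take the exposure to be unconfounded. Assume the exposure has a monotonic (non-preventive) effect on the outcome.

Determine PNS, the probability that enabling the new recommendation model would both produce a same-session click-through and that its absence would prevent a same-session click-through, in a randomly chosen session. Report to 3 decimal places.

PNS ≈ 0.260

Let p₁ = 0.63, p₀ = 0.37.
Under exogeneity and monotonicity, PNS = p₁ − p₀.
PNS = 0.63 − 0.37 = 0.26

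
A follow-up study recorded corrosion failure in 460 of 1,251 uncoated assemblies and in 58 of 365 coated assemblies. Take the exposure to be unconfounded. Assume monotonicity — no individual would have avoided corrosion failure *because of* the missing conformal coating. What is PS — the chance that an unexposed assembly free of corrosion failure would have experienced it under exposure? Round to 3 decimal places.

p₁ = P(outcome | exposed) = 460/1251 = 0.36771
p₀ = P(outcome | unexposed) = 58/365 = 0.1589
Under exogeneity and monotonicity, PS = (p₁ − p₀) / (1 − p₀).
PS = (0.36771 − 0.1589) / (1 − 0.1589) = 0.2088 / 0.8411 ≈ 0.2482

PS ≈ 0.248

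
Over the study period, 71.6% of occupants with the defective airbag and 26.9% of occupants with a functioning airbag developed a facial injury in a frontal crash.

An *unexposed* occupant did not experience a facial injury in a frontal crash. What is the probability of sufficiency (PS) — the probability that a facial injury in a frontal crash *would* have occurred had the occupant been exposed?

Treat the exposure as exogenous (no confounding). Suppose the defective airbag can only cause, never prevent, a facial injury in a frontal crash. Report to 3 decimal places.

PS ≈ 0.611

p₁ = 0.716, p₀ = 0.269.
Under exogeneity and monotonicity, PS = (p₁ − p₀) / (1 − p₀).
PS = (0.716 − 0.269) / (1 − 0.269) = 0.447 / 0.731 ≈ 0.6115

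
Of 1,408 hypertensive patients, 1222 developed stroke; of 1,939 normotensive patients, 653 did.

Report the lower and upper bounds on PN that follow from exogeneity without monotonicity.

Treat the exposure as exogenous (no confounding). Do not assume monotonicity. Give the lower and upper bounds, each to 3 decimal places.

0.612 ≤ PN ≤ 0.764

p₁ = P(outcome | exposed) = 1222/1408 = 0.8679
p₀ = P(outcome | unexposed) = 653/1939 = 0.33677
Under exogeneity alone the bounds on PN are max{0,(p₁−p₀)/p₁} ≤ PN ≤ min{1,(1−p₀)/p₁}.
  lower = (p₁ − p₀)/p₁ = 0.53113 / 0.8679 ≈ 0.6120
  upper = min{1, (1 − p₀)/p₁} = 0.66323 / 0.8679 ≈ 0.7642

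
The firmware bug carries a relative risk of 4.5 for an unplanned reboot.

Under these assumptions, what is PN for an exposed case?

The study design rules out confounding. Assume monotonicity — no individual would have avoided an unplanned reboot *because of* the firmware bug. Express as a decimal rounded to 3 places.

Under exogeneity and monotonicity, PN = (RR − 1) / RR = 1 − 1/RR.
PN = (4.5 − 1) / 4.5 = 3.5 / 4.5 ≈ 0.7778

PN ≈ 0.778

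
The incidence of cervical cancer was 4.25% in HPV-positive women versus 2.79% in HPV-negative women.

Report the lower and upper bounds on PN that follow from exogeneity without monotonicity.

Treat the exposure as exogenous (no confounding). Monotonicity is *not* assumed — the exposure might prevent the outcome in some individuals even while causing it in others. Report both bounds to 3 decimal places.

0.344 ≤ PN ≤ 1.000

p₁ = 0.0425, p₀ = 0.0279.
Under exogeneity alone the bounds on PN are max{0,(p₁−p₀)/p₁} ≤ PN ≤ min{1,(1−p₀)/p₁}.
  lower = (p₁ − p₀)/p₁ = 0.0146 / 0.0425 ≈ 0.3435
  upper = min{1, (1 − p₀)/p₁} = 0.9721 / 0.0425 ≈ 22.8729 → capped at 1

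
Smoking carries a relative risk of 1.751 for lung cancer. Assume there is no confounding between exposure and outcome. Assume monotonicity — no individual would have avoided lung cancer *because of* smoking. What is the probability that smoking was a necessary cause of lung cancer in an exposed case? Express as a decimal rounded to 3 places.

PN ≈ 0.429

Under exogeneity and monotonicity, PN = (RR − 1) / RR = 1 − 1/RR.
PN = (1.751 − 1) / 1.751 = 0.751 / 1.751 ≈ 0.4289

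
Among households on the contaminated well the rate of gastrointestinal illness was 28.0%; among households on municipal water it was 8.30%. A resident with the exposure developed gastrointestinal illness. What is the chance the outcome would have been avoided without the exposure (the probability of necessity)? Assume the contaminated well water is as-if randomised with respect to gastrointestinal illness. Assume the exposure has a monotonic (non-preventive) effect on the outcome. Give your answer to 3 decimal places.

p₁ = 0.28, p₀ = 0.083.
Under exogeneity and monotonicity, PN = (p₁ − p₀) / p₁.
PN = (0.28 − 0.083) / 0.28 = 0.197 / 0.28 ≈ 0.7036

PN ≈ 0.704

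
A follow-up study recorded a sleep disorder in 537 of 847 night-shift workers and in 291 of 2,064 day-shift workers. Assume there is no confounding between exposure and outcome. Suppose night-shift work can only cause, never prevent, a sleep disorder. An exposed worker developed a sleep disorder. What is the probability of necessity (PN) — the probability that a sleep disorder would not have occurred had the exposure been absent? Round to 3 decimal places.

p₁ = P(outcome | exposed) = 537/847 = 0.634
p₀ = P(outcome | unexposed) = 291/2064 = 0.14099
Under exogeneity and monotonicity, PN = (p₁ − p₀) / p₁.
PN = (0.634 − 0.14099) / 0.634 = 0.49301 / 0.634 ≈ 0.7776

PN ≈ 0.778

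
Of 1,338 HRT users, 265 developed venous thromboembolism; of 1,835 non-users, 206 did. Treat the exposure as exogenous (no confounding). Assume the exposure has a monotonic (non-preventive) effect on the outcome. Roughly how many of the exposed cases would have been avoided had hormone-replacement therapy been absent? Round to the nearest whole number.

p₁ = P(outcome | exposed) = 265/1338 = 0.19806
p₀ = P(outcome | unexposed) = 206/1835 = 0.11226
PN = (p₁ − p₀)/p₁ = (0.19806 − 0.11226) / 0.19806 ≈ 0.43318.
Attributable cases ≈ PN × (exposed cases) = 0.43318 × 265 ≈ 114.79.

about 115 cases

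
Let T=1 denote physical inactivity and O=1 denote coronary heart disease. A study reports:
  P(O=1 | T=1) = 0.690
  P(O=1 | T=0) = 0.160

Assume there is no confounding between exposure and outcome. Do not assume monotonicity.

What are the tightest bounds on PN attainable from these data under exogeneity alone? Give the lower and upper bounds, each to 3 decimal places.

Let p₁ = 0.69, p₀ = 0.16.
Under exogeneity alone the bounds on PN are max{0,(p₁−p₀)/p₁} ≤ PN ≤ min{1,(1−p₀)/p₁}.
  lower = (p₁ − p₀)/p₁ = 0.53 / 0.69 ≈ 0.7681
  upper = min{1, (1 − p₀)/p₁} = 0.84 / 0.69 ≈ 1.2174 → capped at 1

0.768 ≤ PN ≤ 1.000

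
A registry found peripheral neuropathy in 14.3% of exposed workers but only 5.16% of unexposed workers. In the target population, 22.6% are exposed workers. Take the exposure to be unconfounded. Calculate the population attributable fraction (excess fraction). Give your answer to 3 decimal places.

PAF ≈ 0.286

p₁ = 0.143, p₀ = 0.0516.
Overall risk P(Y=1) = π·p₁ + (1−π)·p₀ = 0.226×0.143 + 0.774×0.0516 = 0.072256.
Under exogeneity, PAF = [P(Y=1) − p₀] / P(Y=1).
PAF = (0.072256 − 0.0516) / 0.072256 ≈ 0.2859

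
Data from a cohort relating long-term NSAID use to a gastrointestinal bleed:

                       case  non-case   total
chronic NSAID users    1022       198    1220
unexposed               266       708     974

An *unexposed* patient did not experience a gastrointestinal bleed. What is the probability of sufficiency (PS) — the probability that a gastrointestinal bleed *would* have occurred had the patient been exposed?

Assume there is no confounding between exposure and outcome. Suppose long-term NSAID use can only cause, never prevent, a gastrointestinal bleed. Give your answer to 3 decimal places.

PS ≈ 0.777

p₁ = P(outcome | exposed) = 1022/1220 = 0.8377
p₀ = P(outcome | unexposed) = 266/974 = 0.2731
Under exogeneity and monotonicity, PS = (p₁ − p₀)/(1 − p₀).
PS = (0.8377 − 0.2731) / 0.7269 ≈ 0.7767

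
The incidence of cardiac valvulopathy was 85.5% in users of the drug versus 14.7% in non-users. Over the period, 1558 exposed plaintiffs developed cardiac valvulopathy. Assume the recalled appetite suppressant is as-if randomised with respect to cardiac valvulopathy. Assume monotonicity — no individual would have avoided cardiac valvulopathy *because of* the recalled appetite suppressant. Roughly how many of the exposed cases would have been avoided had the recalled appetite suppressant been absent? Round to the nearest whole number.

p₁ = 0.855, p₀ = 0.147.
PN = (p₁ − p₀)/p₁ = (0.855 − 0.147) / 0.855 ≈ 0.82807.
Attributable cases ≈ PN × (exposed cases) = 0.82807 × 1558 ≈ 1290.13.

about 1290 cases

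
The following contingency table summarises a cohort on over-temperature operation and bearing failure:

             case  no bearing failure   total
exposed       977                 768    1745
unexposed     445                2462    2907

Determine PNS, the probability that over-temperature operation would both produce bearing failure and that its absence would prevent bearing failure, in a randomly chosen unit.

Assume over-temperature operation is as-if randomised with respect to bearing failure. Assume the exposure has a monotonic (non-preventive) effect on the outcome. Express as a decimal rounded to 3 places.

p₁ = P(outcome | exposed) = 977/1745 = 0.55989
p₀ = P(outcome | unexposed) = 445/2907 = 0.15308
Under exogeneity and monotonicity, PNS = p₁ − p₀.
PNS = 0.55989 − 0.15308 = 0.40681

PNS ≈ 0.407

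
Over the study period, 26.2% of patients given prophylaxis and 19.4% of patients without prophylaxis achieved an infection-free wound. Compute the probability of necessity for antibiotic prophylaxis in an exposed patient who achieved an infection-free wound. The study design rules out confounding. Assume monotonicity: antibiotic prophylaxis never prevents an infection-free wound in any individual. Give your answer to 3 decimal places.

PN ≈ 0.260

p₁ = 0.262, p₀ = 0.194.
Under exogeneity and monotonicity, PN = (p₁ − p₀) / p₁.
PN = (0.262 − 0.194) / 0.262 = 0.068 / 0.262 ≈ 0.2595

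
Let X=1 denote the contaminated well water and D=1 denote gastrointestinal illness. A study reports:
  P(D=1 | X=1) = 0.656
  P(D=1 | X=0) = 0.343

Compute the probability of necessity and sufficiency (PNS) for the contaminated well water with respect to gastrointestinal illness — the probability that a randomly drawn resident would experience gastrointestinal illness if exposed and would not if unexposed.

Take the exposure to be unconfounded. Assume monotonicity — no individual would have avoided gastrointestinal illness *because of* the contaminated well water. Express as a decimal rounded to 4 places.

Let p₁ = 0.656, p₀ = 0.343.
Under exogeneity and monotonicity, PNS = p₁ − p₀.
PNS = 0.656 − 0.343 = 0.313

PNS ≈ 0.3130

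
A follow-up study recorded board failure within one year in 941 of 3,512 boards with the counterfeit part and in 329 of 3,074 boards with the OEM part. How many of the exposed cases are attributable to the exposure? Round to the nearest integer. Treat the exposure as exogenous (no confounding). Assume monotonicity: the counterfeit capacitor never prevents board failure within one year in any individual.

p₁ = P(outcome | exposed) = 941/3512 = 0.26794
p₀ = P(outcome | unexposed) = 329/3074 = 0.10703
PN = (p₁ − p₀)/p₁ = (0.26794 − 0.10703) / 0.26794 ≈ 0.60056.
Attributable cases ≈ PN × (exposed cases) = 0.60056 × 941 ≈ 565.12.

about 565 cases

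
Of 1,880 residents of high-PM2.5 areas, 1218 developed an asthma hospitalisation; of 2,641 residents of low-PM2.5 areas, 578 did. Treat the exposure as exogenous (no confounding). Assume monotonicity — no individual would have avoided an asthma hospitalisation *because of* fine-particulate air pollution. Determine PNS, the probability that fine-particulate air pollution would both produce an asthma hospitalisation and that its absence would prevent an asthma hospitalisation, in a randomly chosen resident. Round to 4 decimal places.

PNS ≈ 0.4290

p₁ = P(outcome | exposed) = 1218/1880 = 0.64787
p₀ = P(outcome | unexposed) = 578/2641 = 0.21886
Under exogeneity and monotonicity, PNS = p₁ − p₀.
PNS = 0.64787 − 0.21886 = 0.42902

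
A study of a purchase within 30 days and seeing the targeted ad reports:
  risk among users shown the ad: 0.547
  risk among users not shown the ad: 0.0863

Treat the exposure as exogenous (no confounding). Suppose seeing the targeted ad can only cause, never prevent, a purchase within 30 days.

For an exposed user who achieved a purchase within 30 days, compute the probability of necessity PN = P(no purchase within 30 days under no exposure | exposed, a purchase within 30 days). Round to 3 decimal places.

PN ≈ 0.842

Let p₁ = 0.547, p₀ = 0.0863.
Under exogeneity and monotonicity, PN = (p₁ − p₀) / p₁.
PN = (0.547 − 0.0863) / 0.547 = 0.4607 / 0.547 ≈ 0.8422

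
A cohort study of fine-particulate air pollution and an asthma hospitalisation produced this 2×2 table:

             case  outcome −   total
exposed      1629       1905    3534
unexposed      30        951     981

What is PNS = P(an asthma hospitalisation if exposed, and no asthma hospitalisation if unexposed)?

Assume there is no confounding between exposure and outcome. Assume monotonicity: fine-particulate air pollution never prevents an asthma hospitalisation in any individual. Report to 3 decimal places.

p₁ = P(outcome | exposed) = 1629/3534 = 0.46095
p₀ = P(outcome | unexposed) = 30/981 = 0.030581
Under exogeneity and monotonicity, PNS = p₁ − p₀.
PNS = 0.46095 − 0.030581 = 0.43037

PNS ≈ 0.430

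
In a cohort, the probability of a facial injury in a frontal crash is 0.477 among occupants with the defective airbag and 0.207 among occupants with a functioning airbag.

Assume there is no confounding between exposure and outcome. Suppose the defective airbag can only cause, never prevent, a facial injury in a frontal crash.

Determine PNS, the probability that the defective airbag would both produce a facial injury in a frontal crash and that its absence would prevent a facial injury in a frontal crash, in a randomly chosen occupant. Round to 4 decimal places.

Let p₁ = 0.477, p₀ = 0.207.
Under exogeneity and monotonicity, PNS = p₁ − p₀.
PNS = 0.477 − 0.207 = 0.27

PNS ≈ 0.2700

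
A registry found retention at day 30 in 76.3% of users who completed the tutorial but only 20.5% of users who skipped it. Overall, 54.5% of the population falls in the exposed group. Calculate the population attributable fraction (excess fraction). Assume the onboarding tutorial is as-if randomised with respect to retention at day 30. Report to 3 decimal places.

PAF ≈ 0.597

p₁ = 0.763, p₀ = 0.205.
Overall risk P(Y=1) = π·p₁ + (1−π)·p₀ = 0.545×0.763 + 0.455×0.205 = 0.50911.
Under exogeneity, PAF = [P(Y=1) − p₀] / P(Y=1).
PAF = (0.50911 − 0.205) / 0.50911 ≈ 0.5973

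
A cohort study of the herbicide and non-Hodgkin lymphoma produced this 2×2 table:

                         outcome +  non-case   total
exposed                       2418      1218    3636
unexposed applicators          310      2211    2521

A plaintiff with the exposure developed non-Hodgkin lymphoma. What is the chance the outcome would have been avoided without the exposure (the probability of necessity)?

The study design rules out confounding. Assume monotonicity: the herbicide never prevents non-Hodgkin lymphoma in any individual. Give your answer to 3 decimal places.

p₁ = P(outcome | exposed) = 2418/3636 = 0.66502
p₀ = P(outcome | unexposed) = 310/2521 = 0.12297
Under exogeneity and monotonicity, PN = (p₁ − p₀)/p₁.
PN = (0.66502 − 0.12297) / 0.66502 ≈ 0.8151

PN ≈ 0.815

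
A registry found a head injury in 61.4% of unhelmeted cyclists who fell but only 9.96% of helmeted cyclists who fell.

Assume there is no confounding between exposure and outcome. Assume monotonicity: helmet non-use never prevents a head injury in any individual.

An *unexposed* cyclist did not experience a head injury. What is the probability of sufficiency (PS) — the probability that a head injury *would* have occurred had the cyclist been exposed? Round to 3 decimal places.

p₁ = 0.614, p₀ = 0.0996.
Under exogeneity and monotonicity, PS = (p₁ − p₀) / (1 − p₀).
PS = (0.614 − 0.0996) / (1 − 0.0996) = 0.5144 / 0.9004 ≈ 0.5713

PS ≈ 0.571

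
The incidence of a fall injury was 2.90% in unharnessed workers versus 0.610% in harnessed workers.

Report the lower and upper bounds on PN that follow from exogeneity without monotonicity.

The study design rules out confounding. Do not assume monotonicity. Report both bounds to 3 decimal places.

p₁ = 0.029, p₀ = 0.0061.
Under exogeneity alone the bounds on PN are max{0,(p₁−p₀)/p₁} ≤ PN ≤ min{1,(1−p₀)/p₁}.
  lower = (p₁ − p₀)/p₁ = 0.0229 / 0.029 ≈ 0.7897
  upper = min{1, (1 − p₀)/p₁} = 0.9939 / 0.029 ≈ 34.2724 → capped at 1

0.790 ≤ PN ≤ 1.000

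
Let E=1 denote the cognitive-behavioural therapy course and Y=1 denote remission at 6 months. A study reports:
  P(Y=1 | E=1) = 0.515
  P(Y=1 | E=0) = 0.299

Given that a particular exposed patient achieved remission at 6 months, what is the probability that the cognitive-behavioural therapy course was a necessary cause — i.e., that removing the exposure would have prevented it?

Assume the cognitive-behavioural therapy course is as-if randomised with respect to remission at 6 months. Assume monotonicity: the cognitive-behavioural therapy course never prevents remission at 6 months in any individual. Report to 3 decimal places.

PN ≈ 0.419

Let p₁ = 0.515, p₀ = 0.299.
Under exogeneity and monotonicity, PN = (p₁ − p₀) / p₁.
PN = (0.515 − 0.299) / 0.515 = 0.216 / 0.515 ≈ 0.4194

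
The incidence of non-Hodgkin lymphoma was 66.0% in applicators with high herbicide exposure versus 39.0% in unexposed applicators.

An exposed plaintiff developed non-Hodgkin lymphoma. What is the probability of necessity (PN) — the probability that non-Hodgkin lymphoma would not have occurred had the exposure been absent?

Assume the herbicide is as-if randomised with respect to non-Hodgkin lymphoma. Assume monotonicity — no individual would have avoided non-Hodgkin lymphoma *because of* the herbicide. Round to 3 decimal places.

p₁ = 0.66, p₀ = 0.39.
Under exogeneity and monotonicity, PN = (p₁ − p₀) / p₁.
PN = (0.66 − 0.39) / 0.66 = 0.27 / 0.66 ≈ 0.4091

PN ≈ 0.409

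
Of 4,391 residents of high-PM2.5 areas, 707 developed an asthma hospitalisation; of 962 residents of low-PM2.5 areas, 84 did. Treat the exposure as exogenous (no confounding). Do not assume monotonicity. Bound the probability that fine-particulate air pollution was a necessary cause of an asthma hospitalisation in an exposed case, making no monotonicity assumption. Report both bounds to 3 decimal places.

p₁ = P(outcome | exposed) = 707/4391 = 0.16101
p₀ = P(outcome | unexposed) = 84/962 = 0.087318
Under exogeneity alone the bounds on PN are max{0,(p₁−p₀)/p₁} ≤ PN ≤ min{1,(1−p₀)/p₁}.
  lower = (p₁ − p₀)/p₁ = 0.073693 / 0.16101 ≈ 0.4577
  upper = min{1, (1 − p₀)/p₁} = 0.91268 / 0.16101 ≈ 5.6684 → capped at 1

0.458 ≤ PN ≤ 1.000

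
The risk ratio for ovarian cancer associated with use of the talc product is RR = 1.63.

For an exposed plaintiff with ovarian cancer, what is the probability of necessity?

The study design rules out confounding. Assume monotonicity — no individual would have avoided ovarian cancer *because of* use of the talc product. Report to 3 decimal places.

Under exogeneity and monotonicity, PN = (RR − 1) / RR = 1 − 1/RR.
PN = (1.63 − 1) / 1.63 = 0.63 / 1.63 ≈ 0.3865

PN ≈ 0.387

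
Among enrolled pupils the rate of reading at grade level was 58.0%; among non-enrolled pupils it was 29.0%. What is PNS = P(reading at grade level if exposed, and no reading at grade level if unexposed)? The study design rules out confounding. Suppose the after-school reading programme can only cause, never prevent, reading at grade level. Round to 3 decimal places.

PNS ≈ 0.290

p₁ = 0.58, p₀ = 0.29.
Under exogeneity and monotonicity, PNS = p₁ − p₀.
PNS = 0.58 − 0.29 = 0.29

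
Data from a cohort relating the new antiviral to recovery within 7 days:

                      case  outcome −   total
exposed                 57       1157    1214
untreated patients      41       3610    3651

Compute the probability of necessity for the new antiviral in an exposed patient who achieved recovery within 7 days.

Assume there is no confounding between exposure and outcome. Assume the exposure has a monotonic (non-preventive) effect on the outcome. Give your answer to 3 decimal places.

p₁ = P(outcome | exposed) = 57/1214 = 0.046952
p₀ = P(outcome | unexposed) = 41/3651 = 0.01123
Under exogeneity and monotonicity, PN = (p₁ − p₀)/p₁.
PN = (0.046952 − 0.01123) / 0.046952 ≈ 0.7608

PN ≈ 0.761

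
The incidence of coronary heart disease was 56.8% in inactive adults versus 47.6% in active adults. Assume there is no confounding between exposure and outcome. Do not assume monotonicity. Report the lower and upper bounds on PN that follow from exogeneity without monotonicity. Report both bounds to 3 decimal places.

0.162 ≤ PN ≤ 0.923

p₁ = 0.568, p₀ = 0.476.
Under exogeneity alone the bounds on PN are max{0,(p₁−p₀)/p₁} ≤ PN ≤ min{1,(1−p₀)/p₁}.
  lower = (p₁ − p₀)/p₁ = 0.092 / 0.568 ≈ 0.1620
  upper = min{1, (1 − p₀)/p₁} = 0.524 / 0.568 ≈ 0.9225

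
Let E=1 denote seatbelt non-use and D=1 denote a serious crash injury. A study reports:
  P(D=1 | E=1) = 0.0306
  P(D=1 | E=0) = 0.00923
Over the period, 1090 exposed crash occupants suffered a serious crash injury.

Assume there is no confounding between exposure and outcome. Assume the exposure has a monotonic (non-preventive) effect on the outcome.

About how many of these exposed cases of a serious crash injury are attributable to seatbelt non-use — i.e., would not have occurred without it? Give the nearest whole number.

Let p₁ = 0.0306, p₀ = 0.00923.
PN = (p₁ − p₀)/p₁ = (0.0306 − 0.00923) / 0.0306 ≈ 0.69837.
Attributable cases ≈ PN × (exposed cases) = 0.69837 × 1090 ≈ 761.22.

about 761 cases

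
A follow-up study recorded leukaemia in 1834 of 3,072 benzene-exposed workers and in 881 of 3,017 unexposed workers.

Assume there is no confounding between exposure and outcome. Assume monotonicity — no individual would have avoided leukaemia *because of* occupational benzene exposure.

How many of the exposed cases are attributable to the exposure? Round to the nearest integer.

p₁ = P(outcome | exposed) = 1834/3072 = 0.59701
p₀ = P(outcome | unexposed) = 881/3017 = 0.29201
PN = (p₁ − p₀)/p₁ = (0.59701 − 0.29201) / 0.59701 ≈ 0.51087.
Attributable cases ≈ PN × (exposed cases) = 0.51087 × 1834 ≈ 936.94.

about 937 cases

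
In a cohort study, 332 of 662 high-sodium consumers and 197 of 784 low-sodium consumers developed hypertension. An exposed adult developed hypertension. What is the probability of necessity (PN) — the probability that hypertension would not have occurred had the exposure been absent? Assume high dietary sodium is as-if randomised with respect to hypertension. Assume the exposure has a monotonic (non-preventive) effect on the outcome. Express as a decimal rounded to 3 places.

p₁ = P(outcome | exposed) = 332/662 = 0.50151
p₀ = P(outcome | unexposed) = 197/784 = 0.25128
Under exogeneity and monotonicity, PN = (p₁ − p₀) / p₁.
PN = (0.50151 − 0.25128) / 0.50151 = 0.25024 / 0.50151 ≈ 0.4990

PN ≈ 0.499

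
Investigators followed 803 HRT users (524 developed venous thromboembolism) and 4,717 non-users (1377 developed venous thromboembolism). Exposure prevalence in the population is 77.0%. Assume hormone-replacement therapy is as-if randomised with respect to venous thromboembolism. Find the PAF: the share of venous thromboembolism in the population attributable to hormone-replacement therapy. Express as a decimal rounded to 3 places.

PAF ≈ 0.488

p₁ = P(outcome | exposed) = 524/803 = 0.65255
p₀ = P(outcome | unexposed) = 1377/4717 = 0.29192
Overall risk P(Y=1) = π·p₁ + (1−π)·p₀ = 0.77×0.65255 + 0.23×0.29192 = 0.56961.
Under exogeneity, PAF = [P(Y=1) − p₀] / P(Y=1).
PAF = (0.56961 − 0.29192) / 0.56961 ≈ 0.4875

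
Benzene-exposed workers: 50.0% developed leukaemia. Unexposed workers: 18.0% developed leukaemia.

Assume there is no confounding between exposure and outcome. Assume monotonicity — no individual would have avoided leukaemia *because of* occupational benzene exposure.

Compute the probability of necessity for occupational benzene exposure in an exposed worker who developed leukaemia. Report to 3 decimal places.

p₁ = 0.5, p₀ = 0.18.
Under exogeneity and monotonicity, PN = (p₁ − p₀) / p₁.
PN = (0.5 − 0.18) / 0.5 = 0.32 / 0.5 ≈ 0.6400

PN ≈ 0.640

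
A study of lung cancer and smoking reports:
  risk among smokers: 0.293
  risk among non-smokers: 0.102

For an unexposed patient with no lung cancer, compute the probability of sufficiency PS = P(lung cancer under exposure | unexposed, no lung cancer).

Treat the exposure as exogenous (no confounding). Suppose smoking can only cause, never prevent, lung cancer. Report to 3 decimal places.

Let p₁ = 0.293, p₀ = 0.102.
Under exogeneity and monotonicity, PS = (p₁ − p₀) / (1 − p₀).
PS = (0.293 − 0.102) / (1 − 0.102) = 0.191 / 0.898 ≈ 0.2127

PS ≈ 0.213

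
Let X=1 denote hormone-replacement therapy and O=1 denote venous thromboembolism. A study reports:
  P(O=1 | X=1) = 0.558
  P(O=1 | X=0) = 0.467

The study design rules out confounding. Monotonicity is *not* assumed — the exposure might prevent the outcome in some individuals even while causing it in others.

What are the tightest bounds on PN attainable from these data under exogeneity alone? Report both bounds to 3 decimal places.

0.163 ≤ PN ≤ 0.955

Let p₁ = 0.558, p₀ = 0.467.
Under exogeneity alone the bounds on PN are max{0,(p₁−p₀)/p₁} ≤ PN ≤ min{1,(1−p₀)/p₁}.
  lower = (p₁ − p₀)/p₁ = 0.091 / 0.558 ≈ 0.1631
  upper = min{1, (1 − p₀)/p₁} = 0.533 / 0.558 ≈ 0.9552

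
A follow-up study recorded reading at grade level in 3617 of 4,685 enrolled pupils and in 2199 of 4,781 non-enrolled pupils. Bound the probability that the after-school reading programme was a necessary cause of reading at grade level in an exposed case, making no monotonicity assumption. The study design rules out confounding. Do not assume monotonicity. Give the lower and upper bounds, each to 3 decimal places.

0.404 ≤ PN ≤ 0.700

p₁ = P(outcome | exposed) = 3617/4685 = 0.77204
p₀ = P(outcome | unexposed) = 2199/4781 = 0.45995
Under exogeneity alone the bounds on PN are max{0,(p₁−p₀)/p₁} ≤ PN ≤ min{1,(1−p₀)/p₁}.
  lower = (p₁ − p₀)/p₁ = 0.31209 / 0.77204 ≈ 0.4042
  upper = min{1, (1 − p₀)/p₁} = 0.54005 / 0.77204 ≈ 0.6995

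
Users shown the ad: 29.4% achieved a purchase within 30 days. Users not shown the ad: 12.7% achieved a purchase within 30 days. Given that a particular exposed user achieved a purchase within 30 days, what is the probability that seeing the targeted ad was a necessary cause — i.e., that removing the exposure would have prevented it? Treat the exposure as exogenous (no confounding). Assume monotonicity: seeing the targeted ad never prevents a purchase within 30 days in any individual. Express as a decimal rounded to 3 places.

PN ≈ 0.568

p₁ = 0.294, p₀ = 0.127.
Under exogeneity and monotonicity, PN = (p₁ − p₀) / p₁.
PN = (0.294 − 0.127) / 0.294 = 0.167 / 0.294 ≈ 0.5680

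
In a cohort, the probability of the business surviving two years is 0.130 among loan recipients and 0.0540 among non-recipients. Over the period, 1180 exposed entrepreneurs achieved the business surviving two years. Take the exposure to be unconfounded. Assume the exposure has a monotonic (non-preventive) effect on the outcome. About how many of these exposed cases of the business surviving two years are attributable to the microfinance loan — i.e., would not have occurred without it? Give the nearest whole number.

about 690 cases

Let p₁ = 0.13, p₀ = 0.054.
PN = (p₁ − p₀)/p₁ = (0.13 − 0.054) / 0.13 ≈ 0.58462.
Attributable cases ≈ PN × (exposed cases) = 0.58462 × 1180 ≈ 689.85.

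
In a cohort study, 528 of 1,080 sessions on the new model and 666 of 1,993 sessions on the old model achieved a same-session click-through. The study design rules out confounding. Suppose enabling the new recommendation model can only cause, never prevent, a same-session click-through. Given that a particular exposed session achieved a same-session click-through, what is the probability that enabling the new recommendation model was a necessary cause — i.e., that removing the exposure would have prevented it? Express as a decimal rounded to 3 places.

PN ≈ 0.316

p₁ = P(outcome | exposed) = 528/1080 = 0.48889
p₀ = P(outcome | unexposed) = 666/1993 = 0.33417
Under exogeneity and monotonicity, PN = (p₁ − p₀) / p₁.
PN = (0.48889 − 0.33417) / 0.48889 = 0.15472 / 0.48889 ≈ 0.3165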